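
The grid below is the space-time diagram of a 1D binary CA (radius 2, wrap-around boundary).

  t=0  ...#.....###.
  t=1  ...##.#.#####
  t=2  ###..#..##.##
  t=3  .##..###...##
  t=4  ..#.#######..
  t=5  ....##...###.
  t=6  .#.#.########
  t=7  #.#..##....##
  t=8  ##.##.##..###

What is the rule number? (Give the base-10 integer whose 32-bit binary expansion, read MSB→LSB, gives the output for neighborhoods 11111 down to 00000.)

1972033433

  [31] ##### => .  t=1,i=10
  [30] ####. => #  t=1,i=11
  [29] ###.# => #  t=6,i=12
  [28] ###.. => #  t=0,i=11
  [27] ##.## => .  t=2,i=10
  [26] ##.#. => #  t=1,i=5
  [25] ##..# => .  t=2,i=3
  [24] ##... => #  t=0,i=12
  [23] #.### => #  t=1,i=8
  [22] #.##. => .  t=3,i=1
  [21] #.#.# => .  t=1,i=6
  [20] #.#.. => .  t=7,i=2
  [19] #..## => #  t=2,i=7
  [18] #..#. => .  t=2,i=4
  [17] #...# => #  t=1,i=1
  [16] #.... => .  t=0,i=0
  [15] .#### => #  t=1,i=9
  [14] .###. => #  t=0,i=10
  [13] .##.# => .  t=1,i=4
  [12] .##.. => #  t=3,i=2
  [11] .#.## => .  t=1,i=7
  [10] .#.#. => #  t=6,i=2
  [9] .#..# => #  t=2,i=6
  [8] .#... => #  t=0,i=4
  [7] ..### => #  t=0,i=9
  [6] ..##. => .  t=1,i=3
  [5] ..#.# => .  t=4,i=2
  [4] ..#.. => #  t=0,i=3
  [3] ...## => #  t=0,i=8
  [2] ...#. => .  t=0,i=2
  [1] ....# => .  t=0,i=1
  [0] ..... => #  t=0,i=6
  bits 01110101100010101101011110011001 = 1972033433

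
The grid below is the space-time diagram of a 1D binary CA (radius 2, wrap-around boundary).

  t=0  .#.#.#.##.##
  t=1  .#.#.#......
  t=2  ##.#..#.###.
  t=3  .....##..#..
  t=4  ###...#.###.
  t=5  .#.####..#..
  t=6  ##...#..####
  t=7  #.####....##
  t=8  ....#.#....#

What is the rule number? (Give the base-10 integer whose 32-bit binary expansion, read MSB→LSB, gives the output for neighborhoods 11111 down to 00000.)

3240513845

  #####|#  b31=1 t=6,i=10
  ####.|#  b30=1 t=5,i=5
  ###.#|.  b29=0 t=2,i=10
  ###..|.  b28=0 t=4,i=2
  ##.##|.  b27=0 t=0,i=9
  ##.#.|.  b26=0 t=0,i=0
  ##..#|.  b25=0 t=3,i=7
  ##...|#  b24=1 t=4,i=3
  #.###|.  b23=0 t=2,i=8
  #.##.|.  b22=0 t=0,i=7
  #.#.#|#  b21=1 t=0,i=1
  #.#..|.  b20=0 t=1,i=5
  #..##|.  b19=0 t=6,i=7
  #..#.|#  b18=1 t=2,i=5
  #...#|#  b17=1 t=4,i=4
  #....|.  b16=0 t=1,i=7
  .####|.  b15=0 t=5,i=4
  .###.|#  b14=1 t=2,i=9
  .##.#|.  b13=0 t=0,i=8
  .##..|#  b12=1 t=3,i=6
  .#.##|.  b11=0 t=0,i=6
  .#.#.|.  b10=0 t=0,i=2
  .#..#|.  b9=0 t=2,i=4
  .#...|#  b8=1 t=1,i=6
  ..###|.  b7=0 t=6,i=8
  ..##.|.  b6=0 t=3,i=5
  ..#.#|#  b5=1 t=1,i=1
  ..#..|#  b4=1 t=3,i=9
  ...##|.  b3=0 t=3,i=4
  ...#.|#  b2=1 t=1,i=0
  ....#|.  b1=0 t=1,i=11
  .....|#  b0=1 t=1,i=8
  bits 11000001001001100101000100110101 = 3240513845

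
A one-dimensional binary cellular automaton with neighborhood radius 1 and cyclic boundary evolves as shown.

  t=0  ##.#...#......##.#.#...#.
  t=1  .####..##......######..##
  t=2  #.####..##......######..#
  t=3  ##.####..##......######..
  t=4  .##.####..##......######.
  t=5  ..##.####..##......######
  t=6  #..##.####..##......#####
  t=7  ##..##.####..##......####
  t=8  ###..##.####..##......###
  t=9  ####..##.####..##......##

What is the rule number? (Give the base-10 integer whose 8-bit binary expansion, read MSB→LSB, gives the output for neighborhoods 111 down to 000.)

  ###|#  b7=1 t=1,i=2
  ##.|#  b6=1 t=0,i=1
  #.#|#  b5=1 t=0,i=2
  #..|#  b4=1 t=0,i=4
  .##|.  b3=0 t=0,i=0
  .#.|#  b2=1 t=0,i=3
  ..#|.  b1=0 t=0,i=6
  ...|.  b0=0 t=0,i=5
  bits 11110100 = 244

244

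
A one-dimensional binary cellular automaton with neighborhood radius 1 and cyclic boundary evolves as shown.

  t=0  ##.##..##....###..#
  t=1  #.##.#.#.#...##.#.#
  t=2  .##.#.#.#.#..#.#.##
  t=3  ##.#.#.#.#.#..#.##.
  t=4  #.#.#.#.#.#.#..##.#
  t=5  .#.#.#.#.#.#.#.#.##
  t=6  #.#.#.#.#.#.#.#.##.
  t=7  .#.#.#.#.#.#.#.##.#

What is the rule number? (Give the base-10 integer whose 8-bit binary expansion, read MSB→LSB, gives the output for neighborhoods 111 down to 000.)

  [7] ### => #  t=0,i=0
  [6] ##. => .  t=0,i=1
  [5] #.# => #  t=0,i=2
  [4] #.. => #  t=0,i=5
  [3] .## => #  t=0,i=3
  [2] .#. => .  t=1,i=5
  [1] ..# => .  t=0,i=6
  [0] ... => .  t=0,i=10
  bits 10111000 = 184

184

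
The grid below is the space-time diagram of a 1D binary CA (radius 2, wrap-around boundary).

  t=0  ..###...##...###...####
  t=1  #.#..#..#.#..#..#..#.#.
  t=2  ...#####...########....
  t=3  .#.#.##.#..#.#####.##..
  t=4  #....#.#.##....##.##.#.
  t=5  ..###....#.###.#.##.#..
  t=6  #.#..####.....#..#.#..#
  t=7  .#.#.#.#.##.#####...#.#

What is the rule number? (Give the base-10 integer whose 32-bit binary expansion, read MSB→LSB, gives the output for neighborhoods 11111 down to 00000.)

  [31] ##### => #  t=2,i=5
  [30] ####. => #  t=0,i=21
  [29] ###.# => .  t=3,i=17
  [28] ###.. => .  t=0,i=4
  [27] ##.## => #  t=3,i=18
  [26] ##.#. => #  t=3,i=7
  [25] ##..# => #  t=0,i=0
  [24] ##... => #  t=0,i=5
  [23] #.### => .  t=3,i=13
  [22] #.##. => #  t=3,i=5
  [21] #.#.# => .  t=1,i=0
  [20] #.#.. => .  t=1,i=2
  [19] #..## => .  t=0,i=1
  [18] #..#. => #  t=1,i=4
  [17] #...# => .  t=0,i=6
  [16] #.... => #  t=2,i=20
  [15] .#### => .  t=0,i=20
  [14] .###. => .  t=0,i=3
  [13] .##.# => .  t=3,i=6
  [12] .##.. => .  t=0,i=9
  [11] .#.## => .  t=3,i=4
  [10] .#.#. => .  t=1,i=1
  [9] .#..# => #  t=1,i=3
  [8] .#... => .  t=4,i=1
  [7] ..### => #  t=0,i=2
  [6] ..##. => #  t=0,i=8
  [5] ..#.# => .  t=1,i=8
  [4] ..#.. => #  t=1,i=5
  [3] ...## => .  t=0,i=7
  [2] ...#. => #  t=3,i=0
  [1] ....# => #  t=2,i=1
  [0] ..... => .  t=2,i=0
  bits 11001111010001010000001011010110 = 3477406422

3477406422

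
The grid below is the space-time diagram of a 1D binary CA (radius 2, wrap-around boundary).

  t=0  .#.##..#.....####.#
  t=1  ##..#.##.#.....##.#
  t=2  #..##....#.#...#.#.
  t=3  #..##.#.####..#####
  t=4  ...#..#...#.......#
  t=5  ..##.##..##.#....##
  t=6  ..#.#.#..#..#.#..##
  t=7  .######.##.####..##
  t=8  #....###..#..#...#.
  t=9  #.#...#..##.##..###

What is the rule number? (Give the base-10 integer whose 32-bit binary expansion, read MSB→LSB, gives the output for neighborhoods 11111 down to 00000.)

1748325492

  #####|.  b31=0 t=3,i=16
  ####.|#  b30=1 t=0,i=15
  ###.#|#  b29=1 t=0,i=16
  ###..|.  b28=0 t=1,i=1
  ##.##|#  b27=1 t=1,i=17
  ##.#.|.  b26=0 t=0,i=17
  ##..#|.  b25=0 t=0,i=5
  ##...|.  b24=0 t=2,i=5
  #.###|.  b23=0 t=1,i=18
  #.##.|.  b22=0 t=0,i=3
  #.#.#|#  b21=1 t=0,i=1
  #.#..|#  b20=1 t=1,i=9
  #..##|.  b19=0 t=2,i=2
  #..#.|#  b18=1 t=0,i=6
  #...#|.  b17=0 t=2,i=13
  #....|#  b16=1 t=0,i=9
  .####|.  b15=0 t=0,i=14
  .###.|#  b14=1 t=1,i=0
  .##.#|.  b13=0 t=1,i=7
  .##..|#  b12=1 t=0,i=4
  .#.##|.  b11=0 t=0,i=2
  .#.#.|#  b10=1 t=0,i=0
  .#..#|.  b9=0 t=2,i=1
  .#...|.  b8=0 t=0,i=8
  ..###|.  b7=0 t=0,i=13
  ..##.|#  b6=1 t=1,i=15
  ..#.#|#  b5=1 t=1,i=4
  ..#..|#  b4=1 t=0,i=7
  ...##|.  b3=0 t=0,i=12
  ...#.|#  b2=1 t=2,i=8
  ....#|.  b1=0 t=0,i=11
  .....|.  b0=0 t=0,i=10
  bits 01101000001101010101010001110100 = 1748325492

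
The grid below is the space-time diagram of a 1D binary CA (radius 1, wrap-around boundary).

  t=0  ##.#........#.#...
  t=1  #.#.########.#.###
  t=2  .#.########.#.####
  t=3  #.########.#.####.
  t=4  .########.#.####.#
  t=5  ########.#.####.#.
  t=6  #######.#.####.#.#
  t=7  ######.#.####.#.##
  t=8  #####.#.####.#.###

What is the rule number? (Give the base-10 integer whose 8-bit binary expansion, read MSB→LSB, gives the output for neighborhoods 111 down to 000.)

187

  nb ###: next=#  (t=1,i=5, bit7=1)
  nb ##.: next=.  (t=0,i=1, bit6=0)
  nb #.#: next=#  (t=0,i=2, bit5=1)
  nb #..: next=#  (t=0,i=4, bit4=1)
  nb .##: next=#  (t=0,i=0, bit3=1)
  nb .#.: next=.  (t=0,i=3, bit2=0)
  nb ..#: next=#  (t=0,i=11, bit1=1)
  nb ...: next=#  (t=0,i=5, bit0=1)
  bits 10111011 = 187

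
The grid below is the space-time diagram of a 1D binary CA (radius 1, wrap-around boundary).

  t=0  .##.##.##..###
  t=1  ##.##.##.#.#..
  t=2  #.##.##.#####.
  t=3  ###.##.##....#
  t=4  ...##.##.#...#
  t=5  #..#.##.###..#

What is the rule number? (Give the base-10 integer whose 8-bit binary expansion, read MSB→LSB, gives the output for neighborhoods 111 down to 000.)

  ###|.  b7=0 t=0,i=12
  ##.|.  b6=0 t=0,i=2
  #.#|#  b5=1 t=0,i=0
  #..|#  b4=1 t=0,i=9
  .##|#  b3=1 t=0,i=1
  .#.|#  b2=1 t=1,i=9
  ..#|.  b1=0 t=0,i=10
  ...|.  b0=0 t=3,i=10
  bits 00111100 = 60

60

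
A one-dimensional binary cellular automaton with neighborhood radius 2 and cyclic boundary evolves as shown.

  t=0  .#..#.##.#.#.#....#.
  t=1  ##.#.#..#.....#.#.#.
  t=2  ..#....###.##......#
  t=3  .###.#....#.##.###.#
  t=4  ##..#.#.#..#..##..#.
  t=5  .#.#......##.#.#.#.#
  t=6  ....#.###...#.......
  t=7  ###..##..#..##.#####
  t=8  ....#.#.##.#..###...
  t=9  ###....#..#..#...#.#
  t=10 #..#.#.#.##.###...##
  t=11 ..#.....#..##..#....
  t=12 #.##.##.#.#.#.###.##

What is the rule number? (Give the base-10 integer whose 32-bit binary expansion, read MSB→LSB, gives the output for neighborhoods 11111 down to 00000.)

227318035

  [31] ##### => .  t=7,i=0
  [30] ####. => .  t=7,i=1
  [29] ###.# => .  t=2,i=9
  [28] ###.. => .  t=6,i=8
  [27] ##.## => #  t=2,i=10
  [26] ##.#. => #  t=0,i=8
  [25] ##..# => .  t=4,i=2
  [24] ##... => #  t=2,i=13
  [23] #.### => #  t=3,i=1
  [22] #.##. => .  t=0,i=6
  [21] #.#.# => .  t=0,i=9
  [20] #.#.. => .  t=0,i=13
  [19] #..## => #  t=4,i=13
  [18] #..#. => #  t=0,i=0
  [17] #...# => .  t=6,i=10
  [16] #.... => .  t=0,i=15
  [15] .#### => #  t=7,i=16
  [14] .###. => .  t=2,i=8
  [13] .##.# => .  t=0,i=7
  [12] .##.. => #  t=2,i=12
  [11] .#.## => #  t=0,i=5
  [10] .#.#. => .  t=0,i=10
  [9] .#..# => .  t=0,i=2
  [8] .#... => #  t=0,i=14
  [7] ..### => .  t=2,i=7
  [6] ..##. => .  t=4,i=14
  [5] ..#.# => .  t=0,i=4
  [4] ..#.. => #  t=0,i=1
  [3] ...## => .  t=2,i=6
  [2] ...#. => .  t=0,i=17
  [1] ....# => #  t=0,i=16
  [0] ..... => #  t=1,i=11
  bits 00001101100011001001100100010011 = 227318035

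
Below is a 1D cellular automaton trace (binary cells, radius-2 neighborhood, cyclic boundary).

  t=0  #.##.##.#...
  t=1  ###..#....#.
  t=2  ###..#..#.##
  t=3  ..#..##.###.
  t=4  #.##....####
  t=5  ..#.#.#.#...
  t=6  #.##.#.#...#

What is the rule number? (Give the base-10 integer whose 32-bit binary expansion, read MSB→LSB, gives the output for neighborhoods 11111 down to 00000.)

  #####|.  b31=0 t=2,i=0
  ####.|.  b30=0 t=2,i=1
  ###.#|.  b29=0 t=4,i=0
  ###..|#  b28=1 t=1,i=2
  ##.##|.  b27=0 t=0,i=4
  ##.#.|.  b26=0 t=0,i=7
  ##..#|.  b25=0 t=1,i=3
  ##...|#  b24=1 t=3,i=11
  #.###|#  b23=1 t=1,i=0
  #.##.|#  b22=1 t=0,i=2
  #.#.#|.  b21=0 t=5,i=4
  #.#..|.  b20=0 t=0,i=8
  #..##|.  b19=0 t=3,i=4
  #..#.|.  b18=0 t=1,i=4
  #...#|#  b17=1 t=0,i=10
  #....|.  b16=0 t=1,i=7
  .####|.  b15=0 t=2,i=11
  .###.|#  b14=1 t=1,i=1
  .##.#|.  b13=0 t=0,i=3
  .##..|.  b12=0 t=4,i=3
  .#.##|#  b11=1 t=0,i=1
  .#.#.|#  b10=1 t=5,i=3
  .#..#|#  b9=1 t=2,i=6
  .#...|.  b8=0 t=0,i=9
  ..###|#  b7=1 t=4,i=8
  ..##.|.  b6=0 t=3,i=5
  ..#.#|#  b5=1 t=0,i=0
  ..#..|#  b4=1 t=1,i=5
  ...##|.  b3=0 t=4,i=7
  ...#.|.  b2=0 t=0,i=11
  ....#|#  b1=1 t=1,i=8
  .....|#  b0=1 t=5,i=11
  bits 00010001110000100100111010110011 = 297946803

297946803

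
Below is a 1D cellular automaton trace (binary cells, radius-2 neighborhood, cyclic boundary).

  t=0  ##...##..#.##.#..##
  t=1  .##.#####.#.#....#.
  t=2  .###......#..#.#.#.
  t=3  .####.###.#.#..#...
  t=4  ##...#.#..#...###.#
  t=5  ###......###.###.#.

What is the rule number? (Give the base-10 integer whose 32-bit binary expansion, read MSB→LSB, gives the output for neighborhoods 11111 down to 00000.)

455375323

  [31] ##### => .  t=1,i=6
  [30] ####. => .  t=0,i=0
  [29] ###.# => .  t=1,i=8
  [28] ###.. => #  t=0,i=1
  [27] ##.## => #  t=1,i=3
  [26] ##.#. => .  t=0,i=13
  [25] ##..# => #  t=0,i=7
  [24] ##... => #  t=0,i=2
  [23] #.### => .  t=1,i=4
  [22] #.##. => .  t=0,i=11
  [21] #.#.# => #  t=1,i=10
  [20] #.#.. => .  t=0,i=14
  [19] #..## => .  t=0,i=16
  [18] #..#. => #  t=0,i=8
  [17] #...# => .  t=0,i=3
  [16] #.... => .  t=1,i=14
  [15] .#### => .  t=0,i=18
  [14] .###. => #  t=2,i=2
  [13] .##.# => #  t=0,i=12
  [12] .##.. => #  t=0,i=6
  [11] .#.## => #  t=0,i=10
  [10] .#.#. => .  t=1,i=11
  [9] .#..# => .  t=0,i=15
  [8] .#... => #  t=1,i=13
  [7] ..### => #  t=0,i=17
  [6] ..##. => #  t=0,i=5
  [5] ..#.# => .  t=0,i=9
  [4] ..#.. => #  t=1,i=17
  [3] ...## => #  t=0,i=4
  [2] ...#. => .  t=1,i=16
  [1] ....# => #  t=1,i=15
  [0] ..... => #  t=2,i=6
  bits 00011011001001000111100111011011 = 455375323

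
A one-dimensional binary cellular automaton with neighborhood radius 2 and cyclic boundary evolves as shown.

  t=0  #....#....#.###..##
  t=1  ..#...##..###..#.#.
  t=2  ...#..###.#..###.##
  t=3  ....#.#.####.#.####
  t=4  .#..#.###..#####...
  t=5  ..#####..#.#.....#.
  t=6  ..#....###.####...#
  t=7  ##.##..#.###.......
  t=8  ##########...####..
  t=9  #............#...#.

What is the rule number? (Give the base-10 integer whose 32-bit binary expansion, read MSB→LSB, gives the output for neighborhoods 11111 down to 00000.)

787823585

  [31] ##### => .  t=4,i=13
  [30] ####. => .  t=3,i=10
  [29] ###.# => #  t=2,i=8
  [28] ###.. => .  t=0,i=0
  [27] ##.## => #  t=2,i=16
  [26] ##.#. => #  t=2,i=9
  [25] ##..# => #  t=0,i=15
  [24] ##... => .  t=0,i=1
  [23] #.### => #  t=0,i=12
  [22] #.##. => #  t=2,i=17
  [21] #.#.# => #  t=3,i=6
  [20] #.#.. => #  t=1,i=17
  [19] #..## => .  t=0,i=16
  [18] #..#. => #  t=1,i=14
  [17] #...# => .  t=1,i=0
  [16] #.... => #  t=0,i=2
  [15] .#### => .  t=3,i=9
  [14] .###. => .  t=0,i=13
  [13] .##.# => #  t=7,i=1
  [12] .##.. => #  t=1,i=7
  [11] .#.## => #  t=0,i=11
  [10] .#.#. => .  t=1,i=16
  [9] .#..# => #  t=2,i=4
  [8] .#... => #  t=0,i=6
  [7] ..### => #  t=0,i=17
  [6] ..##. => #  t=1,i=6
  [5] ..#.# => #  t=0,i=10
  [4] ..#.. => .  t=0,i=5
  [3] ...## => .  t=1,i=5
  [2] ...#. => .  t=0,i=4
  [1] ....# => .  t=0,i=3
  [0] ..... => #  t=5,i=14
  bits 00101110111101010011101111100001 = 787823585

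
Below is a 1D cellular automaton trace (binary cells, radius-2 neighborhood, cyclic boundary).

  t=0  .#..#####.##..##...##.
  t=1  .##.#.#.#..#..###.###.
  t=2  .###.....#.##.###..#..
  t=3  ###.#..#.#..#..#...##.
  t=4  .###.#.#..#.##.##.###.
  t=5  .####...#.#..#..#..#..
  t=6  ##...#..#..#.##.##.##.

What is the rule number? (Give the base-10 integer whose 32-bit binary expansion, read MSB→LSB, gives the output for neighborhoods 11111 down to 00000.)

2768270330

  #####|#  b31=1 t=0,i=6
  ####.|.  b30=0 t=0,i=7
  ###.#|#  b29=1 t=0,i=8
  ###..|.  b28=0 t=1,i=20
  ##.##|.  b27=0 t=0,i=9
  ##.#.|#  b26=1 t=1,i=3
  ##..#|.  b25=0 t=0,i=12
  ##...|#  b24=1 t=0,i=16
  #.###|.  b23=0 t=1,i=18
  #.##.|.  b22=0 t=0,i=10
  #.#.#|.  b21=0 t=1,i=4
  #.#..|.  b20=0 t=1,i=8
  #..##|.  b19=0 t=0,i=3
  #..#.|.  b18=0 t=0,i=0
  #...#|.  b17=0 t=0,i=17
  #....|.  b16=0 t=2,i=5
  .####|.  b15=0 t=0,i=5
  .###.|#  b14=1 t=1,i=15
  .##.#|#  b13=1 t=1,i=2
  .##..|#  b12=1 t=0,i=11
  .#.##|.  b11=0 t=2,i=10
  .#.#.|.  b10=0 t=1,i=5
  .#..#|#  b9=1 t=0,i=2
  .#...|#  b8=1 t=2,i=20
  ..###|#  b7=1 t=0,i=4
  ..##.|#  b6=1 t=0,i=14
  ..#.#|#  b5=1 t=2,i=9
  ..#..|#  b4=1 t=0,i=1
  ...##|#  b3=1 t=0,i=18
  ...#.|.  b2=0 t=2,i=8
  ....#|#  b1=1 t=2,i=7
  .....|.  b0=0 t=2,i=6
  bits 10100101000000000111001111111010 = 2768270330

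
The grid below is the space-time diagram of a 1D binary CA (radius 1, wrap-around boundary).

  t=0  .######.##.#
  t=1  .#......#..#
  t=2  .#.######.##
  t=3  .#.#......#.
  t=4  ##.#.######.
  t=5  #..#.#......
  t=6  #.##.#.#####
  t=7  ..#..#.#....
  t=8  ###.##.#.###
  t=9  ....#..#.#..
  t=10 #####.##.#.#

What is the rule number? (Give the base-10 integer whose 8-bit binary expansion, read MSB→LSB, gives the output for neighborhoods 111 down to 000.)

  [7] ### => .  t=0,i=2
  [6] ##. => .  t=0,i=6
  [5] #.# => .  t=0,i=0
  [4] #.. => .  t=1,i=2
  [3] .## => #  t=0,i=1
  [2] .#. => #  t=0,i=11
  [1] ..# => #  t=1,i=7
  [0] ... => #  t=1,i=3
  bits 00001111 = 15

15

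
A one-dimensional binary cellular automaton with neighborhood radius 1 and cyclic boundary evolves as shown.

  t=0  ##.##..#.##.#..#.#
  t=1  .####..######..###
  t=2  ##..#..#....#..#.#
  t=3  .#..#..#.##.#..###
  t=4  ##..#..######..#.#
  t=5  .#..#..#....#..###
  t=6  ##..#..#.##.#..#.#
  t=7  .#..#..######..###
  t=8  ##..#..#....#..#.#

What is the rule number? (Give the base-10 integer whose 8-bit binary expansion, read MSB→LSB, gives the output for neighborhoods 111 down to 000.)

109

  nb ###: next=.  (t=0,i=0, bit7=0)
  nb ##.: next=#  (t=0,i=1, bit6=1)
  nb #.#: next=#  (t=0,i=2, bit5=1)
  nb #..: next=.  (t=0,i=5, bit4=0)
  nb .##: next=#  (t=0,i=3, bit3=1)
  nb .#.: next=#  (t=0,i=7, bit2=1)
  nb ..#: next=.  (t=0,i=6, bit1=0)
  nb ...: next=#  (t=2,i=9, bit0=1)
  bits 01101101 = 109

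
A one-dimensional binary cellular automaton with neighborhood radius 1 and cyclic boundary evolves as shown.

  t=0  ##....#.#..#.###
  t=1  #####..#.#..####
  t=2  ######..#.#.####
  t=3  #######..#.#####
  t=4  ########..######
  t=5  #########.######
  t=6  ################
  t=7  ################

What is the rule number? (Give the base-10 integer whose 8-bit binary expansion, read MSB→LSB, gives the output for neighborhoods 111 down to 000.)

  ### -> #   bit 7 = 1  t=0,i=0
  ##. -> #   bit 6 = 1  t=0,i=1
  #.# -> #   bit 5 = 1  t=0,i=7
  #.. -> #   bit 4 = 1  t=0,i=2
  .## -> #   bit 3 = 1  t=0,i=13
  .#. -> .   bit 2 = 0  t=0,i=6
  ..# -> .   bit 1 = 0  t=0,i=5
  ... -> #   bit 0 = 1  t=0,i=3
  bits 11111001 = 249

249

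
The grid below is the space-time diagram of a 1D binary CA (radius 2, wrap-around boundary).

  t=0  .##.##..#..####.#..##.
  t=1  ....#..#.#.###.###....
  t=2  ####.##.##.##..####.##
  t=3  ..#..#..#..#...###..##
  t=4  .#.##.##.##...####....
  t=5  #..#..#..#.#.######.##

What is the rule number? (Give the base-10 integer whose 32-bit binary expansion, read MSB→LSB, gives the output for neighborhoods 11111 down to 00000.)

  #####|.  b31=0 t=2,i=0
  ####.|#  b30=1 t=0,i=13
  ###.#|.  b29=0 t=0,i=14
  ###..|#  b28=1 t=1,i=17
  ##.##|.  b27=0 t=0,i=3
  ##.#.|#  b26=1 t=0,i=15
  ##..#|.  b25=0 t=0,i=6
  ##...|#  b24=1 t=1,i=18
  #.###|#  b23=1 t=1,i=11
  #.##.|#  b22=1 t=0,i=4
  #.#.#|#  b21=1 t=1,i=9
  #.#..|#  b20=1 t=0,i=16
  #..##|.  b19=0 t=0,i=0
  #..#.|#  b18=1 t=0,i=7
  #...#|.  b17=0 t=3,i=13
  #....|.  b16=0 t=1,i=19
  .####|#  b15=1 t=0,i=12
  .###.|#  b14=1 t=1,i=12
  .##.#|.  b13=0 t=0,i=2
  .##..|.  b12=0 t=0,i=5
  .#.##|.  b11=0 t=1,i=10
  .#.#.|#  b10=1 t=1,i=8
  .#..#|#  b9=1 t=0,i=9
  .#...|.  b8=0 t=3,i=12
  ..###|#  b7=1 t=0,i=11
  ..##.|.  b6=0 t=0,i=1
  ..#.#|.  b5=0 t=1,i=7
  ..#..|.  b4=0 t=0,i=8
  ...##|#  b3=1 t=3,i=14
  ...#.|#  b2=1 t=1,i=3
  ....#|#  b1=1 t=1,i=2
  .....|#  b0=1 t=1,i=0
  bits 01010101111101001100011010001111 = 1442104975

1442104975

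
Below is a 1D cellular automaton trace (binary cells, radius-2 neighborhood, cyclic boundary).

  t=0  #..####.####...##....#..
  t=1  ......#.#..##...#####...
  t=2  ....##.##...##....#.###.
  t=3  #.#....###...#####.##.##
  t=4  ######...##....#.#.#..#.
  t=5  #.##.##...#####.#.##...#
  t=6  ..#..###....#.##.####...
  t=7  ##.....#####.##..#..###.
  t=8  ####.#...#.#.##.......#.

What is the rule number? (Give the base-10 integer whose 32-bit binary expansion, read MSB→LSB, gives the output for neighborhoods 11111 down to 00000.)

  ##### -> #   bit 31 = 1  t=1,i=18
  ####. -> .   bit 30 = 0  t=0,i=5
  ###.# -> #   bit 29 = 1  t=0,i=6
  ###.. -> #   bit 28 = 1  t=0,i=11
  ##.## -> .   bit 27 = 0  t=0,i=7
  ##.#. -> #   bit 26 = 1  t=3,i=1
  ##..# -> .   bit 25 = 0  t=7,i=15
  ##... -> #   bit 24 = 1  t=0,i=12
  #.### -> #   bit 23 = 1  t=0,i=8
  #.##. -> #   bit 22 = 1  t=2,i=7
  #.#.# -> .   bit 21 = 0  t=4,i=17
  #.#.. -> #   bit 20 = 1  t=1,i=8
  #..## -> .   bit 19 = 0  t=0,i=2
  #..#. -> .   bit 18 = 0  t=0,i=23
  #...# -> .   bit 17 = 0  t=0,i=13
  #.... -> #   bit 16 = 1  t=0,i=18
  .#### -> .   bit 15 = 0  t=0,i=4
  .###. -> .   bit 14 = 0  t=2,i=21
  .##.# -> .   bit 13 = 0  t=2,i=5
  .##.. -> #   bit 12 = 1  t=0,i=16
  .#.## -> #   bit 11 = 1  t=2,i=19
  .#.#. -> #   bit 10 = 1  t=1,i=7
  .#..# -> .   bit 9 = 0  t=0,i=1
  .#... -> #   bit 8 = 1  t=3,i=3
  ..### -> .   bit 7 = 0  t=0,i=3
  ..##. -> .   bit 6 = 0  t=0,i=15
  ..#.# -> .   bit 5 = 0  t=1,i=6
  ..#.. -> .   bit 4 = 0  t=0,i=0
  ...## -> .   bit 3 = 0  t=0,i=14
  ...#. -> #   bit 2 = 1  t=0,i=20
  ....# -> #   bit 1 = 1  t=0,i=19
  ..... -> .   bit 0 = 0  t=1,i=0
  bits 10110101110100010001110100000110 = 3050380550

3050380550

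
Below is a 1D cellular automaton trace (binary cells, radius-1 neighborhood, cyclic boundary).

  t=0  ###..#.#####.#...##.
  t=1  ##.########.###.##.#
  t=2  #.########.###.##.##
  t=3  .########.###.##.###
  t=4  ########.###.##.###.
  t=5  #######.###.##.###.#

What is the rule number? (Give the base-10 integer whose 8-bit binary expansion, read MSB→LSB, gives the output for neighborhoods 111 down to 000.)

190

  nb ###: next=#  (t=0,i=1, bit7=1)
  nb ##.: next=.  (t=0,i=2, bit6=0)
  nb #.#: next=#  (t=0,i=6, bit5=1)
  nb #..: next=#  (t=0,i=3, bit4=1)
  nb .##: next=#  (t=0,i=0, bit3=1)
  nb .#.: next=#  (t=0,i=5, bit2=1)
  nb ..#: next=#  (t=0,i=4, bit1=1)
  nb ...: next=.  (t=0,i=15, bit0=0)
  bits 10111110 = 190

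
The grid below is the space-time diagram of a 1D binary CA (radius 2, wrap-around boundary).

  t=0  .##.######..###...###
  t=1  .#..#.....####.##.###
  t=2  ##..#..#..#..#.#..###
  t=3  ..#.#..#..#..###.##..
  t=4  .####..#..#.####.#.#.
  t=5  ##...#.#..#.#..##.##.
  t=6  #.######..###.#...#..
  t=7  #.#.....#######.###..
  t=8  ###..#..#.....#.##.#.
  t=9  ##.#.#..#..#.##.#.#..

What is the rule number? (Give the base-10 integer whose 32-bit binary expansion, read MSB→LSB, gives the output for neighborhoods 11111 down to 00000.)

  nb #####: next=.  (t=0,i=6, bit31=0)
  nb ####.: next=.  (t=0,i=8, bit30=0)
  nb ###.#: next=#  (t=0,i=20, bit29=1)
  nb ###..: next=.  (t=0,i=9, bit28=0)
  nb ##.##: next=.  (t=0,i=0, bit27=0)
  nb ##.#.: next=#  (t=1,i=0, bit26=1)
  nb ##..#: next=#  (t=0,i=10, bit25=1)
  nb ##...: next=#  (t=0,i=15, bit24=1)
  nb #.###: next=#  (t=0,i=4, bit23=1)
  nb #.##.: next=#  (t=0,i=1, bit22=1)
  nb #.#.#: next=.  (t=4,i=17, bit21=0)
  nb #.#..: next=#  (t=1,i=1, bit20=1)
  nb #..##: next=#  (t=0,i=11, bit19=1)
  nb #..#.: next=.  (t=1,i=3, bit18=0)
  nb #...#: next=#  (t=0,i=16, bit17=1)
  nb #....: next=.  (t=1,i=6, bit16=0)
  nb .####: next=.  (t=0,i=5, bit15=0)
  nb .###.: next=#  (t=0,i=13, bit14=1)
  nb .##.#: next=.  (t=0,i=2, bit13=0)
  nb .##..: next=.  (t=3,i=18, bit12=0)
  nb .#.##: next=.  (t=4,i=11, bit11=0)
  nb .#.#.: next=#  (t=2,i=14, bit10=1)
  nb .#..#: next=.  (t=1,i=2, bit9=0)
  nb .#...: next=.  (t=1,i=5, bit8=0)
  nb ..###: next=#  (t=0,i=12, bit7=1)
  nb ..##.: next=.  (t=5,i=15, bit6=0)
  nb ..#.#: next=#  (t=2,i=13, bit5=1)
  nb ..#..: next=#  (t=1,i=4, bit4=1)
  nb ...##: next=.  (t=0,i=17, bit3=0)
  nb ...#.: next=#  (t=3,i=1, bit2=1)
  nb ....#: next=.  (t=1,i=8, bit1=0)
  nb .....: next=#  (t=1,i=7, bit0=1)
  bits 00100111110110100100010010110101 = 668615861

668615861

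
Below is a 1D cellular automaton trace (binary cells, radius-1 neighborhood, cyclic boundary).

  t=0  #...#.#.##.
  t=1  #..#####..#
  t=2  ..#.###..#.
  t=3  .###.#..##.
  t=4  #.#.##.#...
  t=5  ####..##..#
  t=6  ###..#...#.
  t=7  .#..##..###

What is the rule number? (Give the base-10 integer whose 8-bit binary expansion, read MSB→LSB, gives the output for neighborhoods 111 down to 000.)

  ### -> #   bit 7 = 1  t=1,i=4
  ##. -> .   bit 6 = 0  t=0,i=9
  #.# -> #   bit 5 = 1  t=0,i=5
  #.. -> .   bit 4 = 0  t=0,i=1
  .## -> .   bit 3 = 0  t=0,i=8
  .#. -> #   bit 2 = 1  t=0,i=0
  ..# -> #   bit 1 = 1  t=0,i=3
  ... -> .   bit 0 = 0  t=0,i=2
  bits 10100110 = 166

166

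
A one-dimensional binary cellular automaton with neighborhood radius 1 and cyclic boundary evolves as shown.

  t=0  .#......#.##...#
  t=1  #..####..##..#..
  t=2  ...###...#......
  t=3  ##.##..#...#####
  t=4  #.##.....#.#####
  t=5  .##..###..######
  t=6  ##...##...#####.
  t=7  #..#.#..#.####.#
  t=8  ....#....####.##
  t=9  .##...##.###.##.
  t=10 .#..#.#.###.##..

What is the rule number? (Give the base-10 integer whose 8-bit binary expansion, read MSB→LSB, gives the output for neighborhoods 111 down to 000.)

169

  [7] ### => #  t=1,i=4
  [6] ##. => .  t=0,i=11
  [5] #.# => #  t=0,i=0
  [4] #.. => .  t=0,i=2
  [3] .## => #  t=0,i=10
  [2] .#. => .  t=0,i=1
  [1] ..# => .  t=0,i=7
  [0] ... => #  t=0,i=3
  bits 10101001 = 169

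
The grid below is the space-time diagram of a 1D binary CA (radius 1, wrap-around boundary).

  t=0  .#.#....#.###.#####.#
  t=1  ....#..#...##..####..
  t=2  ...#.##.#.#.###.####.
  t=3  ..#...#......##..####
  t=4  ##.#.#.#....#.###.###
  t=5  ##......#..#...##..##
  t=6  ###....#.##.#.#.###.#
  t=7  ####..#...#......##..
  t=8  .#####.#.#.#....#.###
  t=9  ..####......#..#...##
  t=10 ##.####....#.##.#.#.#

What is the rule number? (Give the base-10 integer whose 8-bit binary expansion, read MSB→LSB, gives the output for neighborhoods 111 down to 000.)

  nb ###: next=#  (t=0,i=11, bit7=1)
  nb ##.: next=#  (t=0,i=12, bit6=1)
  nb #.#: next=.  (t=0,i=0, bit5=0)
  nb #..: next=#  (t=0,i=4, bit4=1)
  nb .##: next=.  (t=0,i=10, bit3=0)
  nb .#.: next=.  (t=0,i=1, bit2=0)
  nb ..#: next=#  (t=0,i=7, bit1=1)
  nb ...: next=.  (t=0,i=5, bit0=0)
  bits 11010010 = 210

210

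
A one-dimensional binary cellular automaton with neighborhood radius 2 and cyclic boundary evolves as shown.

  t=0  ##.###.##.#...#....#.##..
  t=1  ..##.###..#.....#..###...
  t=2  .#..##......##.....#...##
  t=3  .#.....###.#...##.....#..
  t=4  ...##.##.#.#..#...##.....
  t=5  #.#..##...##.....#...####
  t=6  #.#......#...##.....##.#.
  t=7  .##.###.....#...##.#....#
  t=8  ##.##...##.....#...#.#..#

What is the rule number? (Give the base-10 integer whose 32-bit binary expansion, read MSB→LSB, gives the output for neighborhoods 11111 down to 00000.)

2832272553

  [31] ##### => #  t=5,i=23
  [30] ####. => .  t=5,i=24
  [29] ###.# => #  t=0,i=5
  [28] ###.. => .  t=1,i=7
  [27] ##.## => #  t=0,i=2
  [26] ##.#. => .  t=0,i=9
  [25] ##..# => .  t=0,i=23
  [24] ##... => .  t=1,i=22
  [23] #.### => #  t=0,i=3
  [22] #.##. => #  t=0,i=7
  [21] #.#.# => .  t=4,i=9
  [20] #.#.. => #  t=0,i=10
  [19] #..## => .  t=0,i=24
  [18] #..#. => .  t=1,i=9
  [17] #...# => .  t=0,i=12
  [16] #.... => #  t=0,i=16
  [15] .#### => .  t=5,i=22
  [14] .###. => .  t=0,i=4
  [13] .##.# => .  t=0,i=1
  [12] .##.. => .  t=0,i=22
  [11] .#.## => #  t=0,i=20
  [10] .#.#. => #  t=4,i=10
  [9] .#..# => .  t=1,i=17
  [8] .#... => .  t=0,i=11
  [7] ..### => #  t=1,i=19
  [6] ..##. => .  t=0,i=0
  [5] ..#.# => #  t=0,i=19
  [4] ..#.. => .  t=0,i=14
  [3] ...## => #  t=1,i=1
  [2] ...#. => .  t=0,i=13
  [1] ....# => .  t=0,i=17
  [0] ..... => #  t=1,i=13
  bits 10101000110100010000110010101001 = 2832272553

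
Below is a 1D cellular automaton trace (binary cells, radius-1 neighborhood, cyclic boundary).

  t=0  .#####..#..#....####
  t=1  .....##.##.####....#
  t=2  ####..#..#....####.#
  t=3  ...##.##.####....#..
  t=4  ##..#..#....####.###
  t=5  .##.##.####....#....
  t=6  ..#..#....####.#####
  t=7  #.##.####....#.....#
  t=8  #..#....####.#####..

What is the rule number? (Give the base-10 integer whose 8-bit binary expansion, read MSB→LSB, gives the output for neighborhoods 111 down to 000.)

  nb ###: next=.  (t=0,i=2, bit7=0)
  nb ##.: next=#  (t=0,i=5, bit6=1)
  nb #.#: next=.  (t=0,i=0, bit5=0)
  nb #..: next=#  (t=0,i=6, bit4=1)
  nb .##: next=.  (t=0,i=1, bit3=0)
  nb .#.: next=#  (t=0,i=8, bit2=1)
  nb ..#: next=.  (t=0,i=7, bit1=0)
  nb ...: next=#  (t=0,i=13, bit0=1)
  bits 01010101 = 85

85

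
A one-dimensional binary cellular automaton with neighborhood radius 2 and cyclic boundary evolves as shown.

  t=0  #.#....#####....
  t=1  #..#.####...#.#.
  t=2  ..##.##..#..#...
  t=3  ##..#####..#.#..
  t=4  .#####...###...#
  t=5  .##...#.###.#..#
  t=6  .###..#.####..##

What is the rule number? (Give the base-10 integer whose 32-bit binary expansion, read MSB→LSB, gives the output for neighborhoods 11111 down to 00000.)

  #####|.  b31=0 t=0,i=9
  ####.|.  b30=0 t=0,i=10
  ###.#|#  b29=1 t=5,i=10
  ###..|.  b28=0 t=0,i=11
  ##.##|#  b27=1 t=2,i=4
  ##.#.|#  b26=1 t=5,i=11
  ##..#|#  b25=1 t=2,i=7
  ##...|#  b24=1 t=0,i=12
  #.###|#  b23=1 t=1,i=5
  #.##.|#  b22=1 t=2,i=5
  #.#.#|.  b21=0 t=1,i=14
  #.#..|.  b20=0 t=0,i=2
  #..##|#  b19=1 t=3,i=3
  #..#.|#  b18=1 t=1,i=2
  #...#|.  b17=0 t=1,i=10
  #....|.  b16=0 t=0,i=4
  .####|#  b15=1 t=0,i=8
  .###.|#  b14=1 t=4,i=10
  .##.#|.  b13=0 t=2,i=3
  .##..|#  b12=1 t=2,i=6
  .#.##|.  b11=0 t=1,i=4
  .#.#.|.  b10=0 t=0,i=1
  .#..#|.  b9=0 t=1,i=1
  .#...|#  b8=1 t=0,i=3
  ..###|#  b7=1 t=0,i=7
  ..##.|.  b6=0 t=2,i=2
  ..#.#|#  b5=1 t=0,i=0
  ..#..|.  b4=0 t=2,i=9
  ...##|#  b3=1 t=0,i=6
  ...#.|.  b2=0 t=0,i=15
  ....#|#  b1=1 t=0,i=5
  .....|.  b0=0 t=2,i=15
  bits 00101111110011001101000110101010 = 801952170

801952170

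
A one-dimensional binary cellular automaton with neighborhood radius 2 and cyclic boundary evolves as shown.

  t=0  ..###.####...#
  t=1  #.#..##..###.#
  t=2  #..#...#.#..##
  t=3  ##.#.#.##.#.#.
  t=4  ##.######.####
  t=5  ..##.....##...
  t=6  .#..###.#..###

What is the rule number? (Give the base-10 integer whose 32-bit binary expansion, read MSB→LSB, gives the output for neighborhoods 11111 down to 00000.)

467873465

  #####|.  b31=0 t=4,i=5
  ####.|.  b30=0 t=0,i=8
  ###.#|.  b29=0 t=0,i=4
  ###..|#  b28=1 t=0,i=9
  ##.##|#  b27=1 t=0,i=5
  ##.#.|.  b26=0 t=1,i=1
  ##..#|#  b25=1 t=1,i=7
  ##...|#  b24=1 t=0,i=10
  #.###|#  b23=1 t=0,i=6
  #.##.|#  b22=1 t=1,i=13
  #.#.#|#  b21=1 t=3,i=3
  #.#..|.  b20=0 t=1,i=2
  #..##|.  b19=0 t=0,i=1
  #..#.|.  b18=0 t=2,i=2
  #...#|#  b17=1 t=0,i=11
  #....|#  b16=1 t=5,i=5
  .####|.  b15=0 t=0,i=7
  .###.|.  b14=0 t=0,i=3
  .##.#|#  b13=1 t=1,i=0
  .##..|.  b12=0 t=1,i=6
  .#.##|#  b11=1 t=3,i=6
  .#.#.|#  b10=1 t=2,i=8
  .#..#|#  b9=1 t=0,i=0
  .#...|.  b8=0 t=2,i=4
  ..###|#  b7=1 t=0,i=2
  ..##.|.  b6=0 t=1,i=5
  ..#.#|#  b5=1 t=2,i=7
  ..#..|#  b4=1 t=0,i=13
  ...##|#  b3=1 t=5,i=1
  ...#.|.  b2=0 t=0,i=12
  ....#|.  b1=0 t=5,i=0
  .....|#  b0=1 t=5,i=6
  bits 00011011111000110010111010111001 = 467873465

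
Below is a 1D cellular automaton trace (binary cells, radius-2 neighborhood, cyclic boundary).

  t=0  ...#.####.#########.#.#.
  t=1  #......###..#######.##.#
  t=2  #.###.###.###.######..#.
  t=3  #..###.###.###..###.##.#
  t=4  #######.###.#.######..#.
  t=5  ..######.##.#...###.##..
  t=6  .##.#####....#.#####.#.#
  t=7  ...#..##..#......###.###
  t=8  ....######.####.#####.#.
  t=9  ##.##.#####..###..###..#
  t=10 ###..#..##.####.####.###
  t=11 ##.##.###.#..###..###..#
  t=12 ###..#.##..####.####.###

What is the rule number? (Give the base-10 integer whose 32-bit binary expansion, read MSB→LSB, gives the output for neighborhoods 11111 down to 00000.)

3928840137

  nb #####: next=#  (t=0,i=12, bit31=1)
  nb ####.: next=#  (t=0,i=7, bit30=1)
  nb ###.#: next=#  (t=0,i=8, bit29=1)
  nb ###..: next=.  (t=1,i=9, bit28=0)
  nb ##.##: next=#  (t=0,i=9, bit27=1)
  nb ##.#.: next=.  (t=0,i=19, bit26=0)
  nb ##..#: next=#  (t=1,i=10, bit25=1)
  nb ##...: next=.  (t=1,i=1, bit24=0)
  nb #.###: next=.  (t=0,i=5, bit23=0)
  nb #.##.: next=.  (t=1,i=20, bit22=0)
  nb #.#.#: next=#  (t=0,i=20, bit21=1)
  nb #.#..: next=.  (t=0,i=22, bit20=0)
  nb #..##: next=#  (t=1,i=11, bit19=1)
  nb #..#.: next=#  (t=2,i=21, bit18=1)
  nb #...#: next=.  (t=5,i=14, bit17=0)
  nb #....: next=#  (t=0,i=0, bit16=1)
  nb .####: next=.  (t=0,i=6, bit15=0)
  nb .###.: next=#  (t=1,i=8, bit14=1)
  nb .##.#: next=.  (t=1,i=21, bit13=0)
  nb .##..: next=#  (t=1,i=0, bit12=1)
  nb .#.##: next=.  (t=0,i=4, bit11=0)
  nb .#.#.: next=#  (t=0,i=21, bit10=1)
  nb .#..#: next=#  (t=7,i=4, bit9=1)
  nb .#...: next=#  (t=0,i=23, bit8=1)
  nb ..###: next=#  (t=1,i=7, bit7=1)
  nb ..##.: next=#  (t=7,i=6, bit6=1)
  nb ..#.#: next=.  (t=0,i=3, bit5=0)
  nb ..#..: next=.  (t=7,i=3, bit4=0)
  nb ...##: next=#  (t=1,i=6, bit3=1)
  nb ...#.: next=.  (t=0,i=2, bit2=0)
  nb ....#: next=.  (t=0,i=1, bit1=0)
  nb .....: next=#  (t=1,i=3, bit0=1)
  bits 11101010001011010101011111001001 = 3928840137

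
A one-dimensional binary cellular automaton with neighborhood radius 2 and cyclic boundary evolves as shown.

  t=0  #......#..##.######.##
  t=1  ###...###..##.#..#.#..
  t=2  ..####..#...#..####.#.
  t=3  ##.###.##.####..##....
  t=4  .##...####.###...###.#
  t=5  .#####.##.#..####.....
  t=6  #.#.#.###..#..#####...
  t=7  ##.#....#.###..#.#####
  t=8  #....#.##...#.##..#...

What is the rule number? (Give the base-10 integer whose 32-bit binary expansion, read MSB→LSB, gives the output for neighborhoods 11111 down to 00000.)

  [31] ##### => .  t=0,i=15
  [30] ####. => #  t=0,i=17
  [29] ###.# => .  t=0,i=18
  [28] ###.. => #  t=0,i=0
  [27] ##.## => #  t=0,i=12
  [26] ##.#. => .  t=1,i=13
  [25] ##..# => .  t=1,i=9
  [24] ##... => #  t=0,i=1
  [23] #.### => .  t=0,i=13
  [22] #.##. => #  t=3,i=7
  [21] #.#.# => .  t=4,i=21
  [20] #.#.. => .  t=1,i=14
  [19] #..## => .  t=0,i=9
  [18] #..#. => #  t=1,i=16
  [17] #...# => #  t=1,i=4
  [16] #.... => #  t=0,i=2
  [15] .#### => #  t=0,i=14
  [14] .###. => .  t=0,i=21
  [13] .##.# => #  t=0,i=11
  [12] .##.. => #  t=3,i=17
  [11] .#.## => .  t=4,i=0
  [10] .#.#. => #  t=1,i=18
  [9] .#..# => #  t=0,i=8
  [8] .#... => .  t=2,i=9
  [7] ..### => .  t=1,i=0
  [6] ..##. => .  t=0,i=10
  [5] ..#.# => #  t=1,i=17
  [4] ..#.. => #  t=0,i=7
  [3] ...## => #  t=1,i=5
  [2] ...#. => #  t=0,i=6
  [1] ....# => .  t=0,i=5
  [0] ..... => .  t=0,i=3
  bits 01011001010001111011011000111100 = 1497871932

1497871932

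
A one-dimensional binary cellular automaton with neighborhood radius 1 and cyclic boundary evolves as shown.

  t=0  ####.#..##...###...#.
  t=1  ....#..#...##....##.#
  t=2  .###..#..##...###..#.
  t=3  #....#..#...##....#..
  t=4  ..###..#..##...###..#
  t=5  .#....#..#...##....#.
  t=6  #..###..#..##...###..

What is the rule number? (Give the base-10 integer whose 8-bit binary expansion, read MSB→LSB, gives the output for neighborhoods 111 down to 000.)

35

  [7] ### => .  t=0,i=1
  [6] ##. => .  t=0,i=3
  [5] #.# => #  t=0,i=4
  [4] #.. => .  t=0,i=6
  [3] .## => .  t=0,i=0
  [2] .#. => .  t=0,i=5
  [1] ..# => #  t=0,i=7
  [0] ... => #  t=0,i=11
  bits 00100011 = 35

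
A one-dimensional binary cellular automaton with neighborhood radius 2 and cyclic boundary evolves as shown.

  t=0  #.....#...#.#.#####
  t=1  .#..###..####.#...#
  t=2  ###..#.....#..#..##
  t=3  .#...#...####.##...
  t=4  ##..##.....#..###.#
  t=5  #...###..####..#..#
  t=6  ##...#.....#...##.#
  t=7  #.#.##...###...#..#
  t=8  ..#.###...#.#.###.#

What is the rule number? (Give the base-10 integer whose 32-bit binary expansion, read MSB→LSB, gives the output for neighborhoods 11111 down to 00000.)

  nb #####: next=.  (t=0,i=16, bit31=0)
  nb ####.: next=#  (t=0,i=18, bit30=1)
  nb ###.#: next=.  (t=1,i=12, bit29=0)
  nb ###..: next=.  (t=0,i=0, bit28=0)
  nb ##.##: next=.  (t=3,i=13, bit27=0)
  nb ##.#.: next=.  (t=1,i=13, bit26=0)
  nb ##..#: next=.  (t=1,i=7, bit25=0)
  nb ##...: next=#  (t=0,i=1, bit24=1)
  nb #.###: next=#  (t=0,i=14, bit23=1)
  nb #.##.: next=#  (t=3,i=14, bit22=1)
  nb #.#.#: next=#  (t=0,i=12, bit21=1)
  nb #.#..: next=#  (t=1,i=1, bit20=1)
  nb #..##: next=.  (t=1,i=3, bit19=0)
  nb #..#.: next=.  (t=2,i=4, bit18=0)
  nb #...#: next=.  (t=0,i=8, bit17=0)
  nb #....: next=.  (t=0,i=2, bit16=0)
  nb .####: next=.  (t=0,i=15, bit15=0)
  nb .###.: next=#  (t=1,i=5, bit14=1)
  nb .##.#: next=.  (t=6,i=16, bit13=0)
  nb .##..: next=#  (t=3,i=15, bit12=1)
  nb .#.##: next=.  (t=0,i=13, bit11=0)
  nb .#.#.: next=#  (t=0,i=11, bit10=1)
  nb .#..#: next=#  (t=1,i=2, bit9=1)
  nb .#...: next=.  (t=0,i=7, bit8=0)
  nb ..###: next=.  (t=1,i=4, bit7=0)
  nb ..##.: next=#  (t=4,i=4, bit6=1)
  nb ..#.#: next=#  (t=0,i=10, bit5=1)
  nb ..#..: next=#  (t=0,i=6, bit4=1)
  nb ...##: next=.  (t=3,i=8, bit3=0)
  nb ...#.: next=#  (t=0,i=5, bit2=1)
  nb ....#: next=#  (t=0,i=4, bit1=1)
  nb .....: next=.  (t=0,i=3, bit0=0)
  bits 01000001111100000101011001110110 = 1106269814

1106269814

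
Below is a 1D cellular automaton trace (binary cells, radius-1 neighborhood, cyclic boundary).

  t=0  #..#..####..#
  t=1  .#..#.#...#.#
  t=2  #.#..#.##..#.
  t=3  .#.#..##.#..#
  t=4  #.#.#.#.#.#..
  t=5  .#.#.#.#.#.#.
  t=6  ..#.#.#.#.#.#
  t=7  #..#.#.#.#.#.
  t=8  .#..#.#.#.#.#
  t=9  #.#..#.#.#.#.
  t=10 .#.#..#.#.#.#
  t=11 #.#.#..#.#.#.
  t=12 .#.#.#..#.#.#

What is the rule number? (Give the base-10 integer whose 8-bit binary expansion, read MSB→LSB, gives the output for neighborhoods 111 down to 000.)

57

  nb ###: next=.  (t=0,i=7, bit7=0)
  nb ##.: next=.  (t=0,i=0, bit6=0)
  nb #.#: next=#  (t=1,i=0, bit5=1)
  nb #..: next=#  (t=0,i=1, bit4=1)
  nb .##: next=#  (t=0,i=6, bit3=1)
  nb .#.: next=.  (t=0,i=3, bit2=0)
  nb ..#: next=.  (t=0,i=2, bit1=0)
  nb ...: next=#  (t=1,i=8, bit0=1)
  bits 00111001 = 57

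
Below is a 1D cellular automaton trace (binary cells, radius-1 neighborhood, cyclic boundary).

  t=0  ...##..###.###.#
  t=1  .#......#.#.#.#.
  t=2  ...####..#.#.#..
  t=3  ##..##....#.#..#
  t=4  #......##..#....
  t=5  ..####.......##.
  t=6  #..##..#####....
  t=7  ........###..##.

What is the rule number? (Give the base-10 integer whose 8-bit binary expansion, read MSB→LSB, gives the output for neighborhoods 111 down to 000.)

  ###|#  b7=1 t=0,i=8
  ##.|.  b6=0 t=0,i=4
  #.#|#  b5=1 t=0,i=10
  #..|.  b4=0 t=0,i=0
  .##|.  b3=0 t=0,i=3
  .#.|.  b2=0 t=0,i=15
  ..#|.  b1=0 t=0,i=2
  ...|#  b0=1 t=0,i=1
  bits 10100001 = 161

161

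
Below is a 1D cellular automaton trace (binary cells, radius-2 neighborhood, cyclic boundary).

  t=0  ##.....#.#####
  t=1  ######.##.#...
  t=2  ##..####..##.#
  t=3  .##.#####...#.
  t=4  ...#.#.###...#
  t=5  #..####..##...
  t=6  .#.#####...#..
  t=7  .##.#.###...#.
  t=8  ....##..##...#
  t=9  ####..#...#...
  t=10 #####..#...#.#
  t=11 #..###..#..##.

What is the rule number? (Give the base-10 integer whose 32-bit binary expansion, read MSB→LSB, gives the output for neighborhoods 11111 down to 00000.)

2071039915

  nb #####: next=.  (t=0,i=11, bit31=0)
  nb ####.: next=#  (t=0,i=0, bit30=1)
  nb ###.#: next=#  (t=1,i=5, bit29=1)
  nb ###..: next=#  (t=0,i=1, bit28=1)
  nb ##.##: next=#  (t=1,i=6, bit27=1)
  nb ##.#.: next=.  (t=1,i=9, bit26=0)
  nb ##..#: next=#  (t=2,i=2, bit25=1)
  nb ##...: next=#  (t=0,i=2, bit24=1)
  nb #.###: next=.  (t=0,i=9, bit23=0)
  nb #.##.: next=#  (t=1,i=7, bit22=1)
  nb #.#.#: next=#  (t=4,i=5, bit21=1)
  nb #.#..: next=#  (t=1,i=10, bit20=1)
  nb #..##: next=.  (t=2,i=3, bit19=0)
  nb #..#.: next=.  (t=9,i=5, bit18=0)
  nb #...#: next=.  (t=1,i=12, bit17=0)
  nb #....: next=#  (t=0,i=3, bit16=1)
  nb .####: next=#  (t=0,i=10, bit15=1)
  nb .###.: next=.  (t=2,i=0, bit14=0)
  nb .##.#: next=.  (t=1,i=8, bit13=0)
  nb .##..: next=.  (t=5,i=10, bit12=0)
  nb .#.##: next=#  (t=0,i=8, bit11=1)
  nb .#.#.: next=#  (t=4,i=4, bit10=1)
  nb .#..#: next=#  (t=3,i=13, bit9=1)
  nb .#...: next=#  (t=1,i=11, bit8=1)
  nb ..###: next=#  (t=1,i=0, bit7=1)
  nb ..##.: next=.  (t=2,i=10, bit6=0)
  nb ..#.#: next=#  (t=0,i=7, bit5=1)
  nb ..#..: next=.  (t=3,i=12, bit4=0)
  nb ...##: next=#  (t=1,i=13, bit3=1)
  nb ...#.: next=.  (t=0,i=6, bit2=0)
  nb ....#: next=#  (t=0,i=5, bit1=1)
  nb .....: next=#  (t=0,i=4, bit0=1)
  bits 01111011011100011000111110101011 = 2071039915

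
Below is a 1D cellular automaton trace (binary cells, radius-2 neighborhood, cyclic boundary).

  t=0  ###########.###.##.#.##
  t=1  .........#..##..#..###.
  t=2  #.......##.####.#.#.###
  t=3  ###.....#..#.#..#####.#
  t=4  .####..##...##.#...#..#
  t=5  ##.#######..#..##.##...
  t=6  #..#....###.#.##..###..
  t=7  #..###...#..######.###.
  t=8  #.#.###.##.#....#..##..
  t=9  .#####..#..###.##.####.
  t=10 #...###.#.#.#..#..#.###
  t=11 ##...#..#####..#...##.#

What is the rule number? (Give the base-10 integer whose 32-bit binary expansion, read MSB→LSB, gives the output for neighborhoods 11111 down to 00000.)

1408851284

  ##### -> .   bit 31 = 0  t=0,i=0
  ####. -> #   bit 30 = 1  t=0,i=9
  ###.# -> .   bit 29 = 0  t=0,i=10
  ###.. -> #   bit 28 = 1  t=1,i=21
  ##.## -> .   bit 27 = 0  t=0,i=11
  ##.#. -> .   bit 26 = 0  t=0,i=18
  ##..# -> #   bit 25 = 1  t=1,i=14
  ##... -> #   bit 24 = 1  t=1,i=22
  #.### -> #   bit 23 = 1  t=0,i=12
  #.##. -> #   bit 22 = 1  t=0,i=16
  #.#.# -> #   bit 21 = 1  t=0,i=19
  #.#.. -> #   bit 20 = 1  t=3,i=13
  #..## -> #   bit 19 = 1  t=1,i=11
  #..#. -> .   bit 18 = 0  t=1,i=15
  #...# -> .   bit 17 = 0  t=4,i=10
  #.... -> #   bit 16 = 1  t=1,i=0
  .#### -> .   bit 15 = 0  t=0,i=22
  .###. -> #   bit 14 = 1  t=0,i=13
  .##.# -> .   bit 13 = 0  t=0,i=17
  .##.. -> #   bit 12 = 1  t=1,i=13
  .#.## -> #   bit 11 = 1  t=0,i=20
  .#.#. -> #   bit 10 = 1  t=2,i=17
  .#..# -> .   bit 9 = 0  t=1,i=10
  .#... -> #   bit 8 = 1  t=4,i=16
  ..### -> .   bit 7 = 0  t=1,i=19
  ..##. -> #   bit 6 = 1  t=1,i=12
  ..#.# -> .   bit 5 = 0  t=3,i=11
  ..#.. -> #   bit 4 = 1  t=1,i=9
  ...## -> .   bit 3 = 0  t=2,i=7
  ...#. -> #   bit 2 = 1  t=1,i=8
  ....# -> .   bit 1 = 0  t=1,i=7
  ..... -> .   bit 0 = 0  t=1,i=1
  bits 01010011111110010101110101010100 = 1408851284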